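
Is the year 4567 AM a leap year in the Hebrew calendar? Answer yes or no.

Hebrew year 4567 is year 7 of its 19-year Metonic cycle; leap years are at positions 3, 6, 8, 11, 14, 17, 19, so it is a common year (12 months).

no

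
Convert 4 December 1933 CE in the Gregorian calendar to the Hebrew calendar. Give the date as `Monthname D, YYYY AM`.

Both dates share Julian Day Number 2427411; in the Hebrew calendar that is 16 Kislev 5694 AM.

Kislev 16, 5694 AM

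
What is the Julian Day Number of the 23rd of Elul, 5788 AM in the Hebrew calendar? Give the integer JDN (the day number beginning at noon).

2462029

In the Gregorian calendar the same day is 14 September 2028.
JDN 2451545 is 1 January 2000 CE (Gregorian); the target day is +10484 days from there, so JDN = 2462029.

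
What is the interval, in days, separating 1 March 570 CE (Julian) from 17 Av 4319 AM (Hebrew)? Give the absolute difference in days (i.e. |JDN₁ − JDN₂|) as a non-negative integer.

3860

First date → JDN 1929310; second date → JDN 1925450.
The interval is |1929310 − 1925450| = 3860 days.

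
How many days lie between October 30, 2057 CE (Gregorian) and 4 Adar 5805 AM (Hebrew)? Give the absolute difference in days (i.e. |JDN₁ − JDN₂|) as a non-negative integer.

4634

First date → JDN 2472667; second date → JDN 2468033.
The interval is |2472667 − 2468033| = 4634 days.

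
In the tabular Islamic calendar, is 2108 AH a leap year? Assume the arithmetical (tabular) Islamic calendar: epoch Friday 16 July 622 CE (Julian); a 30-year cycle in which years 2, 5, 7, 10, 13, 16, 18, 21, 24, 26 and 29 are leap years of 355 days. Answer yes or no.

no

Year 2108 AH is year 8 of its 30-year cycle; leap positions are 2, 5, 7, 10, 13, 16, 18, 21, 24, 26, 29, so it is a common year (354 days).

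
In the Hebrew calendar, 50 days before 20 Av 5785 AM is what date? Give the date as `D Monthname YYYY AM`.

29 Sivan 5785 AM

Counting 50 days back from JDN 2460902 reaches JDN 2460852, which is 29 Sivan 5785 AM.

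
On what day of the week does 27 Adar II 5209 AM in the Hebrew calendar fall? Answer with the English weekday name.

In the proleptic Gregorian calendar this is 31 March 1449 (JDN 2250386).
2250386 ≡ 5 (mod 7); counting from Monday = 0 gives Saturday.

Saturday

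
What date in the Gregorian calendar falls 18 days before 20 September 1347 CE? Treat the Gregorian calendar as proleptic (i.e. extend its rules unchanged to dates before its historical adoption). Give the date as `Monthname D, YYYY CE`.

The starting date is JDN 2213304; 2213304 − 18 = 2213286.
JDN 2213286 corresponds to September 2, 1347 CE.

September 2, 1347 CE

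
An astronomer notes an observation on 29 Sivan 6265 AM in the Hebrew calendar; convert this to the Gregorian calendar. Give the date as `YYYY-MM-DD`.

Both dates share Julian Day Number 2636176; in the Gregorian calendar that is 3 July 2505 CE.

2505-07-03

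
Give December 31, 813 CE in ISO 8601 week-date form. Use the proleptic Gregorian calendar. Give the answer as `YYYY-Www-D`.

0814-W01-2

The weekday is Tuesday (ISO weekday 2).
That Tuesday belongs to ISO week 1 of ISO year 814.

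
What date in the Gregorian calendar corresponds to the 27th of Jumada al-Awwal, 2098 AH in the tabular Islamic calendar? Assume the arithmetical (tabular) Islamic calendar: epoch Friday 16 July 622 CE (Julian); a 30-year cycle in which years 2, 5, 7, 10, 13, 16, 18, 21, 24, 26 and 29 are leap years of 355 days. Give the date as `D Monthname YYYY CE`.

Both dates share Julian Day Number 2691691; in the Gregorian calendar that is 1 July 2657 CE.

1 July 2657 CE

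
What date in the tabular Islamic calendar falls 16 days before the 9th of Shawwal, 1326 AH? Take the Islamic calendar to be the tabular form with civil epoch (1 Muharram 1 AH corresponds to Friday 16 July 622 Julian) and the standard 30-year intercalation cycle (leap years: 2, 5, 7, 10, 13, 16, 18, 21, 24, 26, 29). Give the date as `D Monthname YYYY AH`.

Counting 16 days back from JDN 2418250 reaches JDN 2418234, which is 23 Ramadan 1326 AH.

23 Ramadan 1326 AH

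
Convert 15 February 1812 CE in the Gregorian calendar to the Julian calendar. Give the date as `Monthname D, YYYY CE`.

For dates in this range the Gregorian date is 12 days ahead of the Julian.
15 February 1812 Gregorian − 12 days → 3 February 1812 Julian.

February 3, 1812 CE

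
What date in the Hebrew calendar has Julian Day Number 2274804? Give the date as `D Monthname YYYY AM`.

JDN 2274804 is 7 February 1516 in the proleptic Gregorian calendar.
In the Hebrew calendar that day is 24 Shevat 5276 AM.

24 Shevat 5276 AM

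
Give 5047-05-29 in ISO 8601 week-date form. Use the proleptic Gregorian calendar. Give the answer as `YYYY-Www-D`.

The weekday is Saturday (ISO weekday 6).
That Saturday belongs to ISO week 21 of ISO year 5047.

5047-W21-6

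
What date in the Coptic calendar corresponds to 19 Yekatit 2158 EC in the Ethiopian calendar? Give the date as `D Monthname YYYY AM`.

The source date corresponds to 27 February 2166 in the Gregorian calendar (JDN 2512233).
That day falls on 19 Meshir 1882 AM in the Coptic calendar.

19 Meshir 1882 AM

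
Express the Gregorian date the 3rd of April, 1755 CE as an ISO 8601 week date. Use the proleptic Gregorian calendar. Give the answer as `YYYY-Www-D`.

The weekday is Thursday (ISO weekday 4).
That Thursday belongs to ISO week 14 of ISO year 1755.

1755-W14-4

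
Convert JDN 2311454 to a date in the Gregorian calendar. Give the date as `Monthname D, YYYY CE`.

June 11, 1616 CE

Counting from JDN 2299161 = 15 Oct 1582 gives an offset of 12293 days.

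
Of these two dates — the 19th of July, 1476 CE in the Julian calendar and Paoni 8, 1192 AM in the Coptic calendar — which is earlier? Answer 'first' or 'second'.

First date → JDN 2260367; second date → JDN 2260320.
JDN 2260320 < JDN 2260367, so the second date is earlier.

second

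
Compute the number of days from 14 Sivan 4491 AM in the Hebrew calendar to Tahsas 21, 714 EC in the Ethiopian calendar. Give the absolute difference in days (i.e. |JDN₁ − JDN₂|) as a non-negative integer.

First date → JDN 1988199; second date → JDN 1984754.
The interval is |1988199 − 1984754| = 3445 days.

3445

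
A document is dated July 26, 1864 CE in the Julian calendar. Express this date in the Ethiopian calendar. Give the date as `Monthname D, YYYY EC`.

Nehase 2, 1856 EC

Both dates share Julian Day Number 2402091; in the Ethiopian calendar that is 2 Nehase 1856 EC.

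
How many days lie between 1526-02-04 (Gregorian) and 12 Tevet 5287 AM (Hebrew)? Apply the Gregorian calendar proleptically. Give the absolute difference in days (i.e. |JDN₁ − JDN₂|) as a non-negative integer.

325

First date → JDN 2278454; second date → JDN 2278779.
The interval is |2278454 − 2278779| = 325 days.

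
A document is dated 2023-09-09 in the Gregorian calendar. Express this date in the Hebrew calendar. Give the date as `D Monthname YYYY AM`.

Julian Day Number of the source date = 2460197.
Converting JDN 2460197 to the Hebrew calendar gives 23 Elul 5783 AM.

23 Elul 5783 AM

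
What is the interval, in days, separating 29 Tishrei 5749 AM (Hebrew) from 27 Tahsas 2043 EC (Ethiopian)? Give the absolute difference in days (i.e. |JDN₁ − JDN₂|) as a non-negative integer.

First date → JDN 2447445; second date → JDN 2470177.
The interval is |2447445 − 2470177| = 22732 days.

22732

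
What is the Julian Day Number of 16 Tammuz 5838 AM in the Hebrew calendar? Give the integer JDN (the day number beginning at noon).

2480212

In the Gregorian calendar the same day is 27 June 2078.
JDN 2451545 is 1 January 2000 CE (Gregorian); the target day is +28667 days from there, so JDN = 2480212.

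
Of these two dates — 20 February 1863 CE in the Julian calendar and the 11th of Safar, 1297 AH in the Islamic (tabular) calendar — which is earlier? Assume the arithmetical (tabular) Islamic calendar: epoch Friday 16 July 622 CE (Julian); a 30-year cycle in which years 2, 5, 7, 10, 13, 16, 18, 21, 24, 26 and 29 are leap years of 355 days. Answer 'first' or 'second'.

first

Converting both to JDN: 2401569 vs 2407739; the smaller is the first.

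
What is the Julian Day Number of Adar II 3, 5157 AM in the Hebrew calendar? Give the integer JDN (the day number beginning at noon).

In the proleptic Gregorian calendar the same day is 10 March 1397.
JDN 2451545 is 1 January 2000 CE (Gregorian); the target day is −220172 days from there, so JDN = 2231373.

2231373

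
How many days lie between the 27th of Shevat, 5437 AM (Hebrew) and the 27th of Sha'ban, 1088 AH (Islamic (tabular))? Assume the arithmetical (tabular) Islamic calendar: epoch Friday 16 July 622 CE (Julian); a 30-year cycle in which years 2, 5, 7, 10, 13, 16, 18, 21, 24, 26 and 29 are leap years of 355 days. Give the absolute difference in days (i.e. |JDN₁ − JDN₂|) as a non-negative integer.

First date → JDN 2333602; second date → JDN 2333870.
The interval is |2333602 − 2333870| = 268 days.

268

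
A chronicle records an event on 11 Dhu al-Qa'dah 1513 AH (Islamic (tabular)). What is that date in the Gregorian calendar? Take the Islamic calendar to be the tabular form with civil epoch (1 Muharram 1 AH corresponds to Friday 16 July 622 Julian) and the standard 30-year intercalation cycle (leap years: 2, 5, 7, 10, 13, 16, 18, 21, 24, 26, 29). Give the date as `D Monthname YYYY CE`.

Julian Day Number of the source date = 2484547.
Converting JDN 2484547 to the Gregorian calendar gives 10 May 2090 CE.

10 May 2090 CE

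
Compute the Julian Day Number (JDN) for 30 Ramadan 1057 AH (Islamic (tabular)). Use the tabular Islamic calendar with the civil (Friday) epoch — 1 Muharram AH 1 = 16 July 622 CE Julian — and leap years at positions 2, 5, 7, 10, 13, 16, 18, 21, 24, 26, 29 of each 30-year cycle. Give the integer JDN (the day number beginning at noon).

2322916

In the Gregorian calendar the same day is 29 October 1647.
JDN 2299161 is 15 October 1582 CE (Gregorian); the target day is +23755 days from there, so JDN = 2322916.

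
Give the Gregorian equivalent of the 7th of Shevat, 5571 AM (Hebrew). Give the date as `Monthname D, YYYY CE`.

February 1, 1811 CE

Both dates share Julian Day Number 2382545; in the Gregorian calendar that is 1 February 1811 CE.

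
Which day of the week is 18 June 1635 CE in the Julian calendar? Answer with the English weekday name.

Thursday

Equivalently 28 June 1635 Gregorian, JDN 2318410.
JDN 2318410 mod 7 = 3, and JDN 0 was a Monday, so this is a Thursday.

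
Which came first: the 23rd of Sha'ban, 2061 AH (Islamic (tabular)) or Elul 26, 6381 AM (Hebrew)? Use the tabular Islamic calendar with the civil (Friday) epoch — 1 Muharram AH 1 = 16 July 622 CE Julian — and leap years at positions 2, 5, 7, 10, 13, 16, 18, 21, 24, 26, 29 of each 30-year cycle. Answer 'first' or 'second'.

second

The two dates have Julian Day Numbers 2678664 and 2678609 respectively.
Since 2678609 < 2678664, the second date comes first.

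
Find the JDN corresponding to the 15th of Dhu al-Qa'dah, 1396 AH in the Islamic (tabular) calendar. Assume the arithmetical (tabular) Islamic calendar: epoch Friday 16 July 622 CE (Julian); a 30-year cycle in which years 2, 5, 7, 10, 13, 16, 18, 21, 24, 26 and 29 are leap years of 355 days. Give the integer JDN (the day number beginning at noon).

In the Gregorian calendar the same day is 7 November 1976.
JDN 2451545 is 1 January 2000 CE (Gregorian); the target day is −8455 days from there, so JDN = 2443090.

2443090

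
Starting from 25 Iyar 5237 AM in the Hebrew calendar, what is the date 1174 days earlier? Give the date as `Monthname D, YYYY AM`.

Adar 2, 5234 AM

The starting date is JDN 2260660; 2260660 − 1174 = 2259486.
JDN 2259486 corresponds to Adar 2, 5234 AM.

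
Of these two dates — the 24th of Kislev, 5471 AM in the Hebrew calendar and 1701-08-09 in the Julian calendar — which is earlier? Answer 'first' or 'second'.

second

First date → JDN 2345974; second date → JDN 2342569.
JDN 2342569 < JDN 2345974, so the second date is earlier.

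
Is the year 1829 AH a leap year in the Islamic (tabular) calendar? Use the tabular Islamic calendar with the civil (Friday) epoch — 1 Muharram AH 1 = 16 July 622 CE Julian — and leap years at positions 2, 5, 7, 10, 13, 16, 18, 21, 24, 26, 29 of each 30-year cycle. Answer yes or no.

Year 1829 AH is year 29 of its 30-year cycle; leap positions are 2, 5, 7, 10, 13, 16, 18, 21, 24, 26, 29, so it is a leap year (355 days).

yes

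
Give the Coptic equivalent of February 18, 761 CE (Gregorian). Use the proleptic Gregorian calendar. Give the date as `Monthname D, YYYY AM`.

Julian Day Number of the source date = 1999058.
Converting JDN 1999058 to the Coptic calendar gives 20 Meshir 477 AM.

Meshir 20, 477 AM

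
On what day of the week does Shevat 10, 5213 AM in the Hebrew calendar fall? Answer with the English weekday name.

Saturday

This is JDN 2251786 (29 January 1453 Gregorian).
Since JDN mod 7 = 5 (0 = Monday), the day is Saturday.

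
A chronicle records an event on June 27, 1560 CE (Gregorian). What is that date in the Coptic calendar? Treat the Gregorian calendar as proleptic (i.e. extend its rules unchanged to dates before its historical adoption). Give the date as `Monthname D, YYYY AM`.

Both dates share Julian Day Number 2291016; in the Coptic calendar that is 23 Paoni 1276 AM.

Paoni 23, 1276 AM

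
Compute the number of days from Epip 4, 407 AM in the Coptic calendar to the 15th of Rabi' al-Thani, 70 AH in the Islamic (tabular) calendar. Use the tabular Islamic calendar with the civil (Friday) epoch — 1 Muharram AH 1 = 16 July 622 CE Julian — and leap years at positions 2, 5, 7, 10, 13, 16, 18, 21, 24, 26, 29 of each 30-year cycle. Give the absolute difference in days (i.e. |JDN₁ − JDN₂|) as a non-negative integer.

First date → JDN 1973624; second date → JDN 1972994.
The interval is |1973624 − 1972994| = 630 days.

630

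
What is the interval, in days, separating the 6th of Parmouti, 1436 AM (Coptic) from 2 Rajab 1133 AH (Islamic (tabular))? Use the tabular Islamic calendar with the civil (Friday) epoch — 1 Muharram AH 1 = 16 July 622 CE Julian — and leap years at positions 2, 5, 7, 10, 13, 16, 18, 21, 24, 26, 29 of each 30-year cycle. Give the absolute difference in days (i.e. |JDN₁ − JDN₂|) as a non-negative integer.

JDN of the first date = 2349379.
JDN of the second date = 2349761.
|2349761 − 2349379| = 382.

382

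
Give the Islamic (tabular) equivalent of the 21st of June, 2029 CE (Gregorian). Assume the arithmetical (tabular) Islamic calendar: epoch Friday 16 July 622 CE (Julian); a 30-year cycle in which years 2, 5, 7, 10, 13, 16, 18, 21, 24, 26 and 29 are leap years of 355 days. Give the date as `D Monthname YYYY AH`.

Both dates share Julian Day Number 2462309; in the tabular Islamic calendar that is 8 Safar 1451 AH.

8 Safar 1451 AH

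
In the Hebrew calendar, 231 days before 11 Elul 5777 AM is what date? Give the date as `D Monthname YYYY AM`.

16 Tevet 5777 AM

Counting 231 days back from JDN 2457999 reaches JDN 2457768, which is 16 Tevet 5777 AM.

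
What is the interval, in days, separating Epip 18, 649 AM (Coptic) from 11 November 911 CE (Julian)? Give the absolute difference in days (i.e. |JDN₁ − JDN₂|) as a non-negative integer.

JDN of the first date = 2062029.
JDN of the second date = 2054115.
|2054115 − 2062029| = 7914.

7914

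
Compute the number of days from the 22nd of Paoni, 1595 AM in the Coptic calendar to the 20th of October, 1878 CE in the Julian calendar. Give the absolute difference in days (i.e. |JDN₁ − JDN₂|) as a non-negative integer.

First date → JDN 2407529; second date → JDN 2407290.
The interval is |2407529 − 2407290| = 239 days.

239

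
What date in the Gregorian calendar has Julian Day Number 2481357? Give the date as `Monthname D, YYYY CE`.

Counting from JDN 2299161 = 15 Oct 1582 gives an offset of 182196 days.

August 15, 2081 CE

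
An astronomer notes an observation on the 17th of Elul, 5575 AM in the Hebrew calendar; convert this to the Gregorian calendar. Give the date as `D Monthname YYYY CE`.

22 September 1815 CE

Both dates share Julian Day Number 2384239; in the Gregorian calendar that is 22 September 1815 CE.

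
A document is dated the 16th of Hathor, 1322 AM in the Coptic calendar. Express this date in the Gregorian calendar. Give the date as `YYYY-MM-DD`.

1605-11-22

Both dates share Julian Day Number 2307600; in the Gregorian calendar that is 22 November 1605 CE.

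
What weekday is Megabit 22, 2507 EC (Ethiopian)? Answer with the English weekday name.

Thursday

This is JDN 2639738 (4 April 2515 Gregorian).
Since JDN mod 7 = 3 (0 = Monday), the day is Thursday.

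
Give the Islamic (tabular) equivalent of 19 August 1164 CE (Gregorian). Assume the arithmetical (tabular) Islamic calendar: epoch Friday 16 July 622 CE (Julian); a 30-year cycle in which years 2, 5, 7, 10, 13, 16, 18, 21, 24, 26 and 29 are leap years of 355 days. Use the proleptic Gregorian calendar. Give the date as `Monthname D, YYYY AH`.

Ramadan 21, 559 AH

Both dates share Julian Day Number 2146433; in the tabular Islamic calendar that is 21 Ramadan 559 AH.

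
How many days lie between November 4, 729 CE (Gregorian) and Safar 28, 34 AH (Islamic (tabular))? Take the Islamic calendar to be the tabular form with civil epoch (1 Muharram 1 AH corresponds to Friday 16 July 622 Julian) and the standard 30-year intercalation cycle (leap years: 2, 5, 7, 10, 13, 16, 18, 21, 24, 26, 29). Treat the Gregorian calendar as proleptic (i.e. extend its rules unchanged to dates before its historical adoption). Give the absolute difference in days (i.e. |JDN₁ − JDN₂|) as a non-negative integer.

JDN of the first date = 1987629.
JDN of the second date = 1960191.
|1960191 − 1987629| = 27438.

27438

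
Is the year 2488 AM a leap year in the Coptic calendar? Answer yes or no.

2488 mod 4 = 0; in the Coptic calendar a year is leap when year mod 4 = 3, so it is a common year.

no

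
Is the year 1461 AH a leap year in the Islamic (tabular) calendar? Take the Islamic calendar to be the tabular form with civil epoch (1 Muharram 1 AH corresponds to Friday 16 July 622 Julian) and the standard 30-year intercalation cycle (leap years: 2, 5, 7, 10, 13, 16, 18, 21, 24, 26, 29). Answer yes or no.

yes

Year 1461 AH is year 21 of its 30-year cycle; leap positions are 2, 5, 7, 10, 13, 16, 18, 21, 24, 26, 29, so it is a leap year (355 days).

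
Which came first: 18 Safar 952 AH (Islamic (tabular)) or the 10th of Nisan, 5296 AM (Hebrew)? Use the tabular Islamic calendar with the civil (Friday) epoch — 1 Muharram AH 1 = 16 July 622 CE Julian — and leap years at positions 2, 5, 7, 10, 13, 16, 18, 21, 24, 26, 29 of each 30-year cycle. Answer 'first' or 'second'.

First date → JDN 2285490; second date → JDN 2282173.
JDN 2282173 < JDN 2285490, so the second date is earlier.

second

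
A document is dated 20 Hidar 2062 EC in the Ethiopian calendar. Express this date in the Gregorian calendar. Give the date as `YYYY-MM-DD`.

2069-11-29

Both dates share Julian Day Number 2477080; in the Gregorian calendar that is 29 November 2069 CE.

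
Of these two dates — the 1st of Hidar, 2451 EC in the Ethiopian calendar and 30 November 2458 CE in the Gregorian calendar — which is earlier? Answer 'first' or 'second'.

first

First date → JDN 2619143; second date → JDN 2619160.
JDN 2619143 < JDN 2619160, so the first date is earlier.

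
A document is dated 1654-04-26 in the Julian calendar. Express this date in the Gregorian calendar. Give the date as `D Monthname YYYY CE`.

At this point the Julian calendar is 10 days behind the Gregorian.
26 April 1654 Julian + 10 days → 6 May 1654 Gregorian.

6 May 1654 CE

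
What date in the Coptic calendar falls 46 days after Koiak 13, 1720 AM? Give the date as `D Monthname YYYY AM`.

JDN of Koiak 13, 1720 AM = 2452997.
2452997 + 46 = 2453043.
JDN 2453043 in the Coptic calendar is 29 Tobi 1720 AM.

29 Tobi 1720 AM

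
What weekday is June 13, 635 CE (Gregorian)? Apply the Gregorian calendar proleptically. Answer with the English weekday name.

Saturday

Since JDN mod 7 = 5 (0 = Monday), the day is Saturday.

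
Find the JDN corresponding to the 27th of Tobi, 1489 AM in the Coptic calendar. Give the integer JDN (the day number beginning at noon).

Equivalently 2 February 1773 (Gregorian).
JDN 2451545 is 1 January 2000 CE (Gregorian); the target day is −82877 days from there, so JDN = 2368668.

2368668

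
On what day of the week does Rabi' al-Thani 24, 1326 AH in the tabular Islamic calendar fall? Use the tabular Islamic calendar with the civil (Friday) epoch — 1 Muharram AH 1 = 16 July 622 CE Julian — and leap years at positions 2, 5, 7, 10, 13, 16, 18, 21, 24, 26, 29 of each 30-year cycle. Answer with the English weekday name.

Equivalently 26 May 1908 Gregorian, JDN 2418088.
Since JDN mod 7 = 1 (0 = Monday), the day is Tuesday.

Tuesday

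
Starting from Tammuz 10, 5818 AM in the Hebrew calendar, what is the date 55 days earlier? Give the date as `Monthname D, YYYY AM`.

Iyar 14, 5818 AM

JDN of Tammuz 10, 5818 AM = 2472912.
2472912 − 55 = 2472857.
JDN 2472857 in the Hebrew calendar is Iyar 14, 5818 AM.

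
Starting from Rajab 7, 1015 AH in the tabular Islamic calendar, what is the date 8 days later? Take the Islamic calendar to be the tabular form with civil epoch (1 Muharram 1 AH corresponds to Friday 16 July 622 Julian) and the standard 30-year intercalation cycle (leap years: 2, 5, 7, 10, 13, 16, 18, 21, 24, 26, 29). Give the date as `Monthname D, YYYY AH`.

Rajab 15, 1015 AH

Counting 8 days forward from JDN 2307951 reaches JDN 2307959, which is Rajab 15, 1015 AH.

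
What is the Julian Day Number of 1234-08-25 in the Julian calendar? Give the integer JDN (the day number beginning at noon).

In the proleptic Gregorian calendar the same day is 1 September 1234.
JDN 2299161 is 15 October 1582 CE (Gregorian); the target day is −127148 days from there, so JDN = 2172013.

2172013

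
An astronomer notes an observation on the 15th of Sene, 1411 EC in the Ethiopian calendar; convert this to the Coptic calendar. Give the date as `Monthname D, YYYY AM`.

Both dates share Julian Day Number 2239507; in the Coptic calendar that is 15 Paoni 1135 AM.

Paoni 15, 1135 AM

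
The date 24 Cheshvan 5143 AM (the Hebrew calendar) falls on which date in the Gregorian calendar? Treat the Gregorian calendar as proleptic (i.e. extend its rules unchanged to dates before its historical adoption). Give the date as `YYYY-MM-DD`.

Both dates share Julian Day Number 2226138; in the Gregorian calendar that is 9 November 1382 CE.

1382-11-09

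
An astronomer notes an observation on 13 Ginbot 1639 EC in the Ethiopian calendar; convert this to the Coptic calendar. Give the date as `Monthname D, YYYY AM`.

Pashons 13, 1363 AM

Both dates share Julian Day Number 2322752; in the Coptic calendar that is 13 Pashons 1363 AM.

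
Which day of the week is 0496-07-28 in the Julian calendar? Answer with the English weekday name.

Sunday

Equivalently 29 July 496 Gregorian, JDN 1902431.
Since JDN mod 7 = 6 (0 = Monday), the day is Sunday.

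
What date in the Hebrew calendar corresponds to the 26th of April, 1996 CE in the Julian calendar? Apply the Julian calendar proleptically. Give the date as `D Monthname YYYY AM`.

The source date corresponds to 9 May 1996 in the Gregorian calendar (JDN 2450213).
That day falls on 20 Iyar 5756 AM in the Hebrew calendar.

20 Iyar 5756 AM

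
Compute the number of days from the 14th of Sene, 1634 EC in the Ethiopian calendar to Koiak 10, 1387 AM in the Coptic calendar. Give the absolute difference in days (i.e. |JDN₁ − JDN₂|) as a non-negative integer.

First date → JDN 2320957; second date → JDN 2331365.
The interval is |2320957 − 2331365| = 10408 days.

10408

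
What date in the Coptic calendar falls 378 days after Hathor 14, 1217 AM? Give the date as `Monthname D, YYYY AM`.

The starting date is JDN 2269247; 2269247 + 378 = 2269625.
JDN 2269625 corresponds to Hathor 27, 1218 AM.

Hathor 27, 1218 AM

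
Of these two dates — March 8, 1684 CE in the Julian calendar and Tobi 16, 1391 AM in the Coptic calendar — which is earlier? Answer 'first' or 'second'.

second

First date → JDN 2336206; second date → JDN 2332862.
JDN 2332862 < JDN 2336206, so the second date is earlier.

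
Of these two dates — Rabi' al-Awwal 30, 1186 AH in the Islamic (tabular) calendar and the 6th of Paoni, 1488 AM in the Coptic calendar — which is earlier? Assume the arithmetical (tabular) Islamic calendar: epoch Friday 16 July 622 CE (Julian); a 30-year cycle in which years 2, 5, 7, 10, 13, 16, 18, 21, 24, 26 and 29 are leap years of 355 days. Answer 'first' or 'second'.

second

The two dates have Julian Day Numbers 2368452 and 2368432 respectively.
Since 2368432 < 2368452, the second date comes first.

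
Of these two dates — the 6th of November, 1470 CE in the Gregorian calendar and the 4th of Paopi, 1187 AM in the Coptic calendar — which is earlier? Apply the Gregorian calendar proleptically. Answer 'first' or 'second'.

second

Converting both to JDN: 2258276 vs 2258249; the smaller is the second.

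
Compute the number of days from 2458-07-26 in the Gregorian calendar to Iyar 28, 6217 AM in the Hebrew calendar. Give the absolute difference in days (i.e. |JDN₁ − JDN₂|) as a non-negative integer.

429

First date → JDN 2619033; second date → JDN 2618604.
The interval is |2619033 − 2618604| = 429 days.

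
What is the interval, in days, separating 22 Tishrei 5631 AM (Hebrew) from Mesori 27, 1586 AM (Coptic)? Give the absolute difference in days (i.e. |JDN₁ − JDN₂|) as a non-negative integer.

First date → JDN 2404353; second date → JDN 2404307.
The interval is |2404353 − 2404307| = 46 days.

46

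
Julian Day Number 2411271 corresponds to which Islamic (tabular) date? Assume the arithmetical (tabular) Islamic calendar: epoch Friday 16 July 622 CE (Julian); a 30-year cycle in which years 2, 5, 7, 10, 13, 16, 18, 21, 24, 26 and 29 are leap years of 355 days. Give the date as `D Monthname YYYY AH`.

29 Muharram 1307 AH

The Gregorian equivalent of JDN 2411271 is 25 September 1889.
In the tabular Islamic calendar that day is 29 Muharram 1307 AH.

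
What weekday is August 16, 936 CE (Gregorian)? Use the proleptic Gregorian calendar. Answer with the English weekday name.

JDN 2063155 mod 7 = 3, and JDN 0 was a Monday, so this is a Thursday.

Thursday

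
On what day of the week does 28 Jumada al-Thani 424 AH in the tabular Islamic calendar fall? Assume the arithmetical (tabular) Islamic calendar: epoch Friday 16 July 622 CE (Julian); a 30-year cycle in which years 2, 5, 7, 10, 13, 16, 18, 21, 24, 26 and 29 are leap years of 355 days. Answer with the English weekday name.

Thursday

This is JDN 2098512 (6 June 1033 Gregorian).
Since JDN mod 7 = 3 (0 = Monday), the day is Thursday.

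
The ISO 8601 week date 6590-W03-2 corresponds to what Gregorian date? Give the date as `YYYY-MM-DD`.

6590-01-19

ISO week 1 of 6590 is the week containing the first Thursday of 6590.
Week 3, day 2 (Tuesday) lands on 6590-01-19.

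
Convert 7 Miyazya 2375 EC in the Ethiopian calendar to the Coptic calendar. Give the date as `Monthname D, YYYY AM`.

Parmouti 7, 2099 AM

The source date corresponds to 18 April 2383 in the Gregorian calendar (JDN 2591540).
That day falls on 7 Parmouti 2099 AM in the Coptic calendar.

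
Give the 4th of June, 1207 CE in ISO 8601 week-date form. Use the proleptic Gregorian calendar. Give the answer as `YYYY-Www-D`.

1207-W23-1

The weekday is Monday (ISO weekday 1).
That Monday belongs to ISO week 23 of ISO year 1207.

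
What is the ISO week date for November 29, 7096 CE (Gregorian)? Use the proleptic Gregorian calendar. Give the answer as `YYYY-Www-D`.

The weekday is Sunday (ISO weekday 7).
That Sunday belongs to ISO week 48 of ISO year 7096.

7096-W48-7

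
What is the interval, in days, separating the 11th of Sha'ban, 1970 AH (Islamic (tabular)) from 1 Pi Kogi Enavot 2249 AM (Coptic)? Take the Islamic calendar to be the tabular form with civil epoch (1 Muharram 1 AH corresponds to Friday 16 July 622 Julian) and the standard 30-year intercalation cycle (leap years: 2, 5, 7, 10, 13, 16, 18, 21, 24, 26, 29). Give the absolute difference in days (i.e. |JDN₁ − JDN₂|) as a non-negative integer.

67

JDN of the first date = 2646405.
JDN of the second date = 2646472.
|2646472 − 2646405| = 67.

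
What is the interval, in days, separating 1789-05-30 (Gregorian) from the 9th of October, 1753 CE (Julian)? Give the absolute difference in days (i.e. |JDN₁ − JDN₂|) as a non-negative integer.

JDN of the first date = 2374629.
JDN of the second date = 2361623.
|2361623 − 2374629| = 13006.

13006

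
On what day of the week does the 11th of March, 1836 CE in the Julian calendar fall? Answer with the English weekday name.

This is JDN 2391727 (23 March 1836 Gregorian).
Since JDN mod 7 = 2 (0 = Monday), the day is Wednesday.

Wednesday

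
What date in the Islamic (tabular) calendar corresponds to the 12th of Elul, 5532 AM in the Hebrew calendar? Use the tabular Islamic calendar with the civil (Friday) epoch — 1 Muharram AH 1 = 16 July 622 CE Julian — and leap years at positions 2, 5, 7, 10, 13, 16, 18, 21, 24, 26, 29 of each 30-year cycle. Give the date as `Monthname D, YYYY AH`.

Jumada al-Thani 12, 1186 AH

Both dates share Julian Day Number 2368523; in the tabular Islamic calendar that is 12 Jumada al-Thani 1186 AH.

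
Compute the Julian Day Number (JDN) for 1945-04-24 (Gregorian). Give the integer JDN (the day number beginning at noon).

JDN 2400001 is 17 November 1858 CE (Gregorian), MJD 0; the target day is +31569 days from there, so JDN = 2431570.

2431570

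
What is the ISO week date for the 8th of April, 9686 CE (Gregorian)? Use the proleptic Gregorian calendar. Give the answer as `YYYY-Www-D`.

9686-W15-1

The weekday is Monday (ISO weekday 1).
That Monday belongs to ISO week 15 of ISO year 9686.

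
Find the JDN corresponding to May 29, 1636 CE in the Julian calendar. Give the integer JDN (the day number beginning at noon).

In the Gregorian calendar the same day is 8 June 1636.
JDN 2299161 is 15 October 1582 CE (Gregorian); the target day is +19595 days from there, so JDN = 2318756.

2318756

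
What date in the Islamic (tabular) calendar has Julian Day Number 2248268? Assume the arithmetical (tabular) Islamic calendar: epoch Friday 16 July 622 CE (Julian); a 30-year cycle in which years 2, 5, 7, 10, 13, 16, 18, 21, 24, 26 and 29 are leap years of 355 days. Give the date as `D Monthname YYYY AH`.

The proleptic Gregorian equivalent of JDN 2248268 is 13 June 1443.
In the tabular Islamic calendar that day is 5 Safar 847 AH.

5 Safar 847 AH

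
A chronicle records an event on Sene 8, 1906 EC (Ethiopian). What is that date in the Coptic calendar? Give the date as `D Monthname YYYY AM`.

8 Paoni 1630 AM

Julian Day Number of the source date = 2420299.
Converting JDN 2420299 to the Coptic calendar gives 8 Paoni 1630 AM.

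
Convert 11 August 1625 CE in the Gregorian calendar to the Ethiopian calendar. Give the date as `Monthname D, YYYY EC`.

Nehase 8, 1617 EC

Both dates share Julian Day Number 2314802; in the Ethiopian calendar that is 8 Nehase 1617 EC.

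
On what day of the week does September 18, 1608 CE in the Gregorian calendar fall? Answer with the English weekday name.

Since JDN mod 7 = 3 (0 = Monday), the day is Thursday.

Thursday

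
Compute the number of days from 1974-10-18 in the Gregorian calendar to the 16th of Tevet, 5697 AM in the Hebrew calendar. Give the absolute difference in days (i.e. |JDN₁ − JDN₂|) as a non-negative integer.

First date → JDN 2442339; second date → JDN 2428533.
The interval is |2442339 − 2428533| = 13806 days.

13806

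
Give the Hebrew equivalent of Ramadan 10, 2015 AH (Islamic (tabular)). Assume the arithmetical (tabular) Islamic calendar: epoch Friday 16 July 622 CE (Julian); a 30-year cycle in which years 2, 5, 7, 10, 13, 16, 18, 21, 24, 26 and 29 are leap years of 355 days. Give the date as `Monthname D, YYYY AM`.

Both dates share Julian Day Number 2662379; in the Hebrew calendar that is 9 Nisan 6337 AM.

Nisan 9, 6337 AM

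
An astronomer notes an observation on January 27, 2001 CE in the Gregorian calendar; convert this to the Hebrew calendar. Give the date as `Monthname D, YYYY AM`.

Both dates share Julian Day Number 2451937; in the Hebrew calendar that is 3 Shevat 5761 AM.

Shevat 3, 5761 AM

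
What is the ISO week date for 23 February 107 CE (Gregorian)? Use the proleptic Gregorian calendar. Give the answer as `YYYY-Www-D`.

The weekday is Wednesday (ISO weekday 3).
That Wednesday belongs to ISO week 8 of ISO year 107.

0107-W08-3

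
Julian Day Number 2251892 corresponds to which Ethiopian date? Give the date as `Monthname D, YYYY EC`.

Ginbot 11, 1445 EC

The proleptic Gregorian equivalent of JDN 2251892 is 15 May 1453.
In the Ethiopian calendar that day is Ginbot 11, 1445 EC.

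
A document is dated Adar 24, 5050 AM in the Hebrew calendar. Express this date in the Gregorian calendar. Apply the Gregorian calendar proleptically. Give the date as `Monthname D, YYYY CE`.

Julian Day Number of the source date = 2192297.
Converting JDN 2192297 to the Gregorian calendar gives 15 March 1290 CE.

March 15, 1290 CE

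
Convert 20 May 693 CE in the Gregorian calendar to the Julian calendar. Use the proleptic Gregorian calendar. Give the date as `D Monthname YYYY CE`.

The Julian–Gregorian offset here is 3 days (Julian trailing).
20 May 693 Gregorian − 3 days → 17 May 693 Julian.

17 May 693 CE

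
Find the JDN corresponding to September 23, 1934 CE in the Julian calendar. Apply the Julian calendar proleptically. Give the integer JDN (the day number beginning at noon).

In the Gregorian calendar the same day is 6 October 1934.
JDN 2299161 is 15 October 1582 CE (Gregorian); the target day is +128556 days from there, so JDN = 2427717.

2427717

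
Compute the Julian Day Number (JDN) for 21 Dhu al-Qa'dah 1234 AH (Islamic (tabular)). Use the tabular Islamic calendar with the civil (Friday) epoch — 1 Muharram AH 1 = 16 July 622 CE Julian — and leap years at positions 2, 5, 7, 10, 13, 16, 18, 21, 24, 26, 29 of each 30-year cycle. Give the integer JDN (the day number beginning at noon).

Equivalently 11 September 1819 (Gregorian).
JDN 2299161 is 15 October 1582 CE (Gregorian); the target day is +86528 days from there, so JDN = 2385689.

2385689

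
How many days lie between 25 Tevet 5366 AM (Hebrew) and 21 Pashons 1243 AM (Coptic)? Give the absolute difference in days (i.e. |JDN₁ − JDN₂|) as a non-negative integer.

First date → JDN 2307643; second date → JDN 2278930.
The interval is |2307643 − 2278930| = 28713 days.

28713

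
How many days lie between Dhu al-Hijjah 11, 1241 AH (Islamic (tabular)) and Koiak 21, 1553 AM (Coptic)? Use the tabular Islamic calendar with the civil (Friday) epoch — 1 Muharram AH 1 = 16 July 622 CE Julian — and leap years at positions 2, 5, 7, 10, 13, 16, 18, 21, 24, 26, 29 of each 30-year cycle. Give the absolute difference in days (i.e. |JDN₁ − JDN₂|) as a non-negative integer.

First date → JDN 2388190; second date → JDN 2392008.
The interval is |2388190 − 2392008| = 3818 days.

3818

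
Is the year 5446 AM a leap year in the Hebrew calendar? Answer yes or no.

Hebrew year 5446 is year 12 of its 19-year Metonic cycle; leap years are at positions 3, 6, 8, 11, 14, 17, 19, so it is a common year (12 months).

no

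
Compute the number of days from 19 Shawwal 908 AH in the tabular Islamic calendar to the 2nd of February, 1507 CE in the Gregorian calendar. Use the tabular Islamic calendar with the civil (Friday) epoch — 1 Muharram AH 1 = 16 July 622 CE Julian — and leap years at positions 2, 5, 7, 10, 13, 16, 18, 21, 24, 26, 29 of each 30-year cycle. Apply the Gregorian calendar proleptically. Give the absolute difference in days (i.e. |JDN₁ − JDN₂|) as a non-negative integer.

JDN of the first date = 2270135.
JDN of the second date = 2271512.
|2271512 − 2270135| = 1377.

1377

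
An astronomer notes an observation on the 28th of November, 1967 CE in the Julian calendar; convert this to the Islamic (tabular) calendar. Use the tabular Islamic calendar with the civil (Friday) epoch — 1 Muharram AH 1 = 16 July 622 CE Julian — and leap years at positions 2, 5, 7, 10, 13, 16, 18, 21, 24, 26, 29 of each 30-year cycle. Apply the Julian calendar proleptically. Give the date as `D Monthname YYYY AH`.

Both dates share Julian Day Number 2439836; in the tabular Islamic calendar that is 9 Ramadan 1387 AH.

9 Ramadan 1387 AH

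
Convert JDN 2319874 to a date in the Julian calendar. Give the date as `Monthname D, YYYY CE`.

June 21, 1639 CE

The Gregorian equivalent of JDN 2319874 is 1 July 1639.
In the Julian calendar that day is June 21, 1639 CE.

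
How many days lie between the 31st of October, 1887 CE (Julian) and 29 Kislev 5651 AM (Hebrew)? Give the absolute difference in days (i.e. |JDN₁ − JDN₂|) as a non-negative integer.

JDN of the first date = 2410588.
JDN of the second date = 2411713.
|2411713 − 2410588| = 1125.

1125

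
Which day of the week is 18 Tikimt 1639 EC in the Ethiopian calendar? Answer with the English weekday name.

This is JDN 2322547 (25 October 1646 Gregorian).
2322547 ≡ 3 (mod 7); counting from Monday = 0 gives Thursday.

Thursday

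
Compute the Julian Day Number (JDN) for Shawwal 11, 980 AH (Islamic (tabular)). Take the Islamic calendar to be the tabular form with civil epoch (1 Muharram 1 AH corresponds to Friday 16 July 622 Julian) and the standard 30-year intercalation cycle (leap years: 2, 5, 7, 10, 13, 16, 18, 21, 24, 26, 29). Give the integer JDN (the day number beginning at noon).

Equivalently 24 February 1573 (proleptic Gregorian).
JDN 2451545 is 1 January 2000 CE (Gregorian); the target day is −155904 days from there, so JDN = 2295641.

2295641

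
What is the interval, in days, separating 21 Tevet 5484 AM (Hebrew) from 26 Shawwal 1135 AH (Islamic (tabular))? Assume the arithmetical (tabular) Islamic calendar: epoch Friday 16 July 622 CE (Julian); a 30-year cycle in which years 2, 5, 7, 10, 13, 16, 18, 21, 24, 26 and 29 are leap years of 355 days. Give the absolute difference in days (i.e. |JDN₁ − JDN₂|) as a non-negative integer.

171

JDN of the first date = 2350754.
JDN of the second date = 2350583.
|2350583 − 2350754| = 171.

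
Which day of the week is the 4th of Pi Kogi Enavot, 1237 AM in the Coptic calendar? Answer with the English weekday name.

Tuesday

This is JDN 2276842 (6 September 1521 Gregorian).
2276842 ≡ 1 (mod 7); counting from Monday = 0 gives Tuesday.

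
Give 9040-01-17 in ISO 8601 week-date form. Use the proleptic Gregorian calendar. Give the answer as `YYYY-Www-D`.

9040-W03-5

The weekday is Friday (ISO weekday 5).
That Friday belongs to ISO week 3 of ISO year 9040.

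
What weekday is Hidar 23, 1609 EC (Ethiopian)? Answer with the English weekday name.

In the Gregorian calendar this is 29 November 1616 (JDN 2311625).
Since JDN mod 7 = 1 (0 = Monday), the day is Tuesday.

Tuesday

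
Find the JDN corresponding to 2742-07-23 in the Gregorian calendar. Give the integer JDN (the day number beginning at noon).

2722758

JDN 2451545 is 1 January 2000 CE (Gregorian); the target day is +271213 days from there, so JDN = 2722758.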